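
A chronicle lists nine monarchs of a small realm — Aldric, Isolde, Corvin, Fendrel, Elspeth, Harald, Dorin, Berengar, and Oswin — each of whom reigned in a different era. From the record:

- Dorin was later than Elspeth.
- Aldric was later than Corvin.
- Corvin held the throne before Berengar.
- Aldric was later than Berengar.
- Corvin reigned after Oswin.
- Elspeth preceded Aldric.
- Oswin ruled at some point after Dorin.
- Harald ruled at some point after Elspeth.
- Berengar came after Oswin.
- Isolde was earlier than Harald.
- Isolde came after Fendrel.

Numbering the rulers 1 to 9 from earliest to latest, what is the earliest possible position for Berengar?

5

Corvin, Dorin, Elspeth, and Oswin must all come before Berengar — 4 forced predecessors.
Nothing else is forced ahead of Berengar, so their earliest slot is position 4 + 1 = 5.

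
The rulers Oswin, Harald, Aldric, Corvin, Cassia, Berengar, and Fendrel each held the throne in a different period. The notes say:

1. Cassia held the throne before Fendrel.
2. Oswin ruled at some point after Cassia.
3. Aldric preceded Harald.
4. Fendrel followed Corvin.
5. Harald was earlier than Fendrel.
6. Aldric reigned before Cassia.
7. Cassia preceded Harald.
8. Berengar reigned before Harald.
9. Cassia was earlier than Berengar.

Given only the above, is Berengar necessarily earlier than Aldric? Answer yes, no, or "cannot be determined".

no

Tracing the constraints gives Aldric → Cassia → Berengar, so Aldric must come before Berengar.
That means Berengar cannot be before Aldric.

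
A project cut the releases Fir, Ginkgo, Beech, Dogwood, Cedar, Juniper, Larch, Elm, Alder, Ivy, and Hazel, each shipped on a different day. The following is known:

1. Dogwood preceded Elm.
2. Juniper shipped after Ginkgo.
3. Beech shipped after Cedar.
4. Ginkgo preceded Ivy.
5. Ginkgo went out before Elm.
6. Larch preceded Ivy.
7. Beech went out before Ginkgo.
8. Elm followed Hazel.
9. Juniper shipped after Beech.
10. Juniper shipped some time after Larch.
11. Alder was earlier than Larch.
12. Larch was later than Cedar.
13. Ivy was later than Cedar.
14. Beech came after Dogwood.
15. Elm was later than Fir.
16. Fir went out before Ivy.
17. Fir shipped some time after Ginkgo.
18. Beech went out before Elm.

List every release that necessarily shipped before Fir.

Directly stated before Fir: Ginkgo.
Beech reaches Fir via Beech → Ginkgo → Fir.
Cedar reaches Fir via Cedar → Beech → Ginkgo → Fir.
Dogwood reaches Fir via Dogwood → Beech → Ginkgo → Fir.
No chain forces Hazel (or any of the others) ahead of Fir.

Beech, Cedar, Dogwood, Ginkgo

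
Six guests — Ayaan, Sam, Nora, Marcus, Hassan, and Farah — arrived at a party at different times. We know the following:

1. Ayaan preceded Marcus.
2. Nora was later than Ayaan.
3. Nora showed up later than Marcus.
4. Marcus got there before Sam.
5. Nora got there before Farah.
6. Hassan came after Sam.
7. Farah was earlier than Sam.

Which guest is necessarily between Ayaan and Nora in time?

Marcus

Tracing the constraints gives Ayaan → Marcus → Nora, so Marcus sits after Ayaan and before Nora.
No other guest is forced both after Ayaan and before Nora.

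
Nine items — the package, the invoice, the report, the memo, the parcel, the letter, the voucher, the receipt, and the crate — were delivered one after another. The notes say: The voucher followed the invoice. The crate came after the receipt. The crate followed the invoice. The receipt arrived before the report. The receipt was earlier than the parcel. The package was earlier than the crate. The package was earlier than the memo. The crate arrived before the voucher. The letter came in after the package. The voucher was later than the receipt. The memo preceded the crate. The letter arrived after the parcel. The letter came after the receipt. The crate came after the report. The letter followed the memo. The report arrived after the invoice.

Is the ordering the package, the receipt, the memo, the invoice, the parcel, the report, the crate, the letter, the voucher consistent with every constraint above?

Check each stated constraint against the proposed order — e.g. the package is ahead of the letter; the receipt is ahead of the voucher. Every pair is in the required order; nothing is violated.

yes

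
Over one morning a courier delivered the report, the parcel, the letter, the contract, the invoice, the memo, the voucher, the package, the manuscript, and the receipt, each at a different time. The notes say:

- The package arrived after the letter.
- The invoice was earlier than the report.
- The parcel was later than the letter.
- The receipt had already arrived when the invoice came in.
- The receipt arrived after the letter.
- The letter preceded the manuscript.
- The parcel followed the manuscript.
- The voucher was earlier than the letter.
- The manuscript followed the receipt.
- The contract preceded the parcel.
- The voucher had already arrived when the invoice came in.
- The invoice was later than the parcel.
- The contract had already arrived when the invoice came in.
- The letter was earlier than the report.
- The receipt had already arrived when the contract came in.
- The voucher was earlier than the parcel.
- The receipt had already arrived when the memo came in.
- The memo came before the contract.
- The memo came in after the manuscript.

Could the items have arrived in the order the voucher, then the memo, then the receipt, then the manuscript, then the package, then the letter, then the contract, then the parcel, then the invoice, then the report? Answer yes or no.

no

The constraints require the letter before the package, but in the proposed sequence the package appears ahead of the letter. That one violation is enough.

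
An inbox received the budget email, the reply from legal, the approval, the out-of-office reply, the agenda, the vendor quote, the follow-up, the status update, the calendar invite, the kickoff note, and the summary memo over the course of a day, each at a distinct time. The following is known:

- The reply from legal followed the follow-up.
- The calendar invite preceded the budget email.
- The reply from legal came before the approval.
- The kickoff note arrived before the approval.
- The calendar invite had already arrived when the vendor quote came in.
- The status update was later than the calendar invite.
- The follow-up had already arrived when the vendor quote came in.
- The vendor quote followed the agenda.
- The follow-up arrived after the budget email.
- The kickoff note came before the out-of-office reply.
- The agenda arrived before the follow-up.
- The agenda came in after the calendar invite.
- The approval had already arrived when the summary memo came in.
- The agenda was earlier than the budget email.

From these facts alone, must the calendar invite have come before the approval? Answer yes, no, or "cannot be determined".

Chain the constraints: the calendar invite → the budget email → the follow-up → the reply from legal → the approval. Each link is directly stated, so the calendar invite comes before the approval.

yes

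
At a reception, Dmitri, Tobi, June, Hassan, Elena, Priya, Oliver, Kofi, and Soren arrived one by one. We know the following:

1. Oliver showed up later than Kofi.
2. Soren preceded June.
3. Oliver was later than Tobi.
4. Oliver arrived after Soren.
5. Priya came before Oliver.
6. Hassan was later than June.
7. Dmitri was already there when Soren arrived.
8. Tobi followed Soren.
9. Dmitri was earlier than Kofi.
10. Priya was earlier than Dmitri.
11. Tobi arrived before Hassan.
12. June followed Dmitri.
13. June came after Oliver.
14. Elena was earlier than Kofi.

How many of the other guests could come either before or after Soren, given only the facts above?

2

Forced before Soren: Dmitri and Priya; forced after Soren: Hassan, June, Oliver, and Tobi.
That leaves Elena and Kofi with no forced order relative to Soren — 2.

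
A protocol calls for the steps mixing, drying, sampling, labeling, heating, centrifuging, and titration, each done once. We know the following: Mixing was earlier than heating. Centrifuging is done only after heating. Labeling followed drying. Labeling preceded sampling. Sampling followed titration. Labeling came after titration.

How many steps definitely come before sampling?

Directly stated before sampling: labeling and titration.
Drying reaches sampling via drying → labeling → sampling.
No chain forces centrifuging (or any of the others) ahead of sampling.
That's drying, labeling, and titration — 3 in all.

3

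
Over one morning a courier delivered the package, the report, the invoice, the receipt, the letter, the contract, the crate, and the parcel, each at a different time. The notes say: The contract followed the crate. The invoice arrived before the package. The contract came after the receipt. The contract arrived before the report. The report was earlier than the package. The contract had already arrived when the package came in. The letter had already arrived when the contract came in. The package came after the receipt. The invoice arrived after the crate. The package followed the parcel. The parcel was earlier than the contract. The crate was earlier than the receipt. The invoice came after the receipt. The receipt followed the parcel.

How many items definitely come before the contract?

4

Directly stated before the contract: the crate, the letter, the parcel, and the receipt.
That's the crate, the letter, the parcel, and the receipt — 4 in all.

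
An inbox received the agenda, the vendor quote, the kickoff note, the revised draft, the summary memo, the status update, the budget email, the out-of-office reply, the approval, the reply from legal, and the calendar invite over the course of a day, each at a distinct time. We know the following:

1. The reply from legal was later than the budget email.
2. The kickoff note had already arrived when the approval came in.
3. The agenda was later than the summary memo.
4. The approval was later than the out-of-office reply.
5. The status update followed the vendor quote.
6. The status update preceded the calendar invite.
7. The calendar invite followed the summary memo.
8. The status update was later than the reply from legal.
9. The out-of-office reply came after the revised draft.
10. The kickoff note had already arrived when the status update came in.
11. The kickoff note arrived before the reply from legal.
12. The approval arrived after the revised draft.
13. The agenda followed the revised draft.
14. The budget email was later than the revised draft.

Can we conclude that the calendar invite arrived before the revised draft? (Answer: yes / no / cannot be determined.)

Tracing the constraints gives the revised draft → the budget email → the reply from legal → the status update → the calendar invite, so the revised draft must come before the calendar invite.
That means the calendar invite cannot be before the revised draft.

no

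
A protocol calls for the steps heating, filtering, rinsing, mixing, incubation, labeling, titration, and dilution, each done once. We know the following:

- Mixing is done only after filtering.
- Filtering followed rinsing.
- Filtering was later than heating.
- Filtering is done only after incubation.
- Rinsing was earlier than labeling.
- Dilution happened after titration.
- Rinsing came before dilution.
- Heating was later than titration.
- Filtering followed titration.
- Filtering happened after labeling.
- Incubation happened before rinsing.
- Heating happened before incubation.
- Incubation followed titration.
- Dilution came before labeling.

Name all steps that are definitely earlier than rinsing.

heating, incubation, titration

Directly stated before rinsing: incubation.
Heating reaches rinsing via heating → incubation → rinsing.
Titration reaches rinsing via titration → incubation → rinsing.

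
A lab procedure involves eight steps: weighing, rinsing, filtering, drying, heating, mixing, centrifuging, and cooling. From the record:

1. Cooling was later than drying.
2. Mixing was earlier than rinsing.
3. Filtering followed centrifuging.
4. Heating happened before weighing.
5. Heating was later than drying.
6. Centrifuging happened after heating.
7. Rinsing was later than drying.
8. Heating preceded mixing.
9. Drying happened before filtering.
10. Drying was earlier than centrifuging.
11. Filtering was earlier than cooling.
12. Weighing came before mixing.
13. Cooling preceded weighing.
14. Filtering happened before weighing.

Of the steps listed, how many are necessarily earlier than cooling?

4

Directly stated before cooling: drying and filtering.
Centrifuging reaches cooling via centrifuging → filtering → cooling.
Heating reaches cooling via heating → centrifuging → filtering → cooling.
No chain forces rinsing (or any of the others) ahead of cooling.
That's centrifuging, drying, filtering, and heating — 4 in all.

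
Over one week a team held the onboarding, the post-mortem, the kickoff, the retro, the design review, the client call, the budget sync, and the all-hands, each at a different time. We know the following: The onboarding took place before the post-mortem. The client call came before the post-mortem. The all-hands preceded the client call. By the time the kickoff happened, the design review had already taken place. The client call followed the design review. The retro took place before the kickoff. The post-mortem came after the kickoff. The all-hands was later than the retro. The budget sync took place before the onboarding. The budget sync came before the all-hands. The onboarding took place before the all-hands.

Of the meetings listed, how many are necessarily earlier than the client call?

5

Directly stated before the client call: the all-hands and the design review.
The budget sync reaches the client call via the budget sync → the all-hands → the client call.
The onboarding reaches the client call via the onboarding → the all-hands → the client call.
The retro reaches the client call via the retro → the all-hands → the client call.
No chain forces the kickoff (or any of the others) ahead of the client call.
That's the all-hands, the budget sync, the design review, the onboarding, and the retro — 5 in all.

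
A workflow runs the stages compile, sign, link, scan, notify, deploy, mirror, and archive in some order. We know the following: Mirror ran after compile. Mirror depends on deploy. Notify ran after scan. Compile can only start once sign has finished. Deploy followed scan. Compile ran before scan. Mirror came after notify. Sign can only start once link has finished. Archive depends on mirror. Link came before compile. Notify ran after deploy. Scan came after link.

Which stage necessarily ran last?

archive

Every other stage has a chain of constraints placing it before archive, so archive is last.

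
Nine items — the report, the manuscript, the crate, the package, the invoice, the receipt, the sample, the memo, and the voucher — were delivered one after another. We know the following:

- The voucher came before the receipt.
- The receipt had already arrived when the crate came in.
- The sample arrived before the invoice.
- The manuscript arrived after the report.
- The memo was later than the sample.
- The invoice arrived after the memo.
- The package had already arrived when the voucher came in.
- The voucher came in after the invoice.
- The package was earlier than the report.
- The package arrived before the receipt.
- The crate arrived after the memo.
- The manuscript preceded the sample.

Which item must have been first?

the package

The package has a chain of constraints placing it before every other item, so the package must be first.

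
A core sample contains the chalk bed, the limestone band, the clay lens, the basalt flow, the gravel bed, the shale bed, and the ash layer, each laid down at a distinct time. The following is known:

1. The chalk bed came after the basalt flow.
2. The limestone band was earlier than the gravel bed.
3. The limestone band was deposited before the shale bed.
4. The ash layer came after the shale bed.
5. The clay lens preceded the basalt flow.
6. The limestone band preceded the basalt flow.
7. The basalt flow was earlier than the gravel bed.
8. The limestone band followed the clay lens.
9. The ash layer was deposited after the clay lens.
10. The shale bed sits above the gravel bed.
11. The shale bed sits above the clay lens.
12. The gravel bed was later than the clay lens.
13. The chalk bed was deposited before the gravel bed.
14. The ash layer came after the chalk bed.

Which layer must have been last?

the ash layer

Every other layer has a chain of constraints placing it before the ash layer, so the ash layer is last.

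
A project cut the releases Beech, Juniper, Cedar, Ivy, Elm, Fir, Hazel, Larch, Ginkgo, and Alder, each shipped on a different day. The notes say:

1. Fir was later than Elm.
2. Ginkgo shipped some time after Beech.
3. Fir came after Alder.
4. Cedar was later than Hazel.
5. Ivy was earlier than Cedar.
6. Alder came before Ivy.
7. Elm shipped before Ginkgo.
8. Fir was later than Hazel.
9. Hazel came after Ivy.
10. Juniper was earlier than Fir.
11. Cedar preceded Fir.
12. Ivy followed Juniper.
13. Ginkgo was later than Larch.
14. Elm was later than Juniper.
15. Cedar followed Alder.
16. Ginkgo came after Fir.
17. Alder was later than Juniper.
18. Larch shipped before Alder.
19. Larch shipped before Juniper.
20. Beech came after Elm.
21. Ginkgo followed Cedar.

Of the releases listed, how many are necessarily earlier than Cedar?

5

Directly stated before Cedar: Alder, Hazel, and Ivy.
Juniper reaches Cedar via Juniper → Ivy → Cedar.
Larch reaches Cedar via Larch → Alder → Cedar.
No chain forces Fir (or any of the others) ahead of Cedar.
That's Alder, Hazel, Ivy, Juniper, and Larch — 5 in all.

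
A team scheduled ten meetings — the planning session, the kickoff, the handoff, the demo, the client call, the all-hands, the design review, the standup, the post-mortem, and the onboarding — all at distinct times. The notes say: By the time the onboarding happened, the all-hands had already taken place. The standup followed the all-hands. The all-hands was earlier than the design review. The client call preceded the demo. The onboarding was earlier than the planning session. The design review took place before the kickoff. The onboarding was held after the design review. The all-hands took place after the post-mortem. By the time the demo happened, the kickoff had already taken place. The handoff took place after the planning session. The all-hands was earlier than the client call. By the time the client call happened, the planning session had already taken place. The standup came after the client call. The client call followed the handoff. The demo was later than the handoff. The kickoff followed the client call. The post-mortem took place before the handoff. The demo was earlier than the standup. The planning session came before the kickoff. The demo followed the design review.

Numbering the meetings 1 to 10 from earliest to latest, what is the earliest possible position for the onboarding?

The all-hands, the design review, and the post-mortem must all come before the onboarding — 3 forced predecessors.
Nothing else is forced ahead of the onboarding, so its earliest slot is position 3 + 1 = 4.

4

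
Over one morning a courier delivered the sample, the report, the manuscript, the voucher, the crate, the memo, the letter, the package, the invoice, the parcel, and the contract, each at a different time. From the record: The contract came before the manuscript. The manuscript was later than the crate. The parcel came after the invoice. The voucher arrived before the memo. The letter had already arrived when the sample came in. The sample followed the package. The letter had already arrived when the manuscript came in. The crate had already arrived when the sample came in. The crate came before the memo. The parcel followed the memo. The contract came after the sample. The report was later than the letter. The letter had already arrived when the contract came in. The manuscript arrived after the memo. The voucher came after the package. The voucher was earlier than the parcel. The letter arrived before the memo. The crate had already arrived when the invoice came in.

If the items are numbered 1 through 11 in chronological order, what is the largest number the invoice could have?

The invoice must come before the parcel — 1 item forced after it.
Everything else can be placed before the invoice in some valid order, so the invoice can sit as late as position 11 − 1 = 10.

10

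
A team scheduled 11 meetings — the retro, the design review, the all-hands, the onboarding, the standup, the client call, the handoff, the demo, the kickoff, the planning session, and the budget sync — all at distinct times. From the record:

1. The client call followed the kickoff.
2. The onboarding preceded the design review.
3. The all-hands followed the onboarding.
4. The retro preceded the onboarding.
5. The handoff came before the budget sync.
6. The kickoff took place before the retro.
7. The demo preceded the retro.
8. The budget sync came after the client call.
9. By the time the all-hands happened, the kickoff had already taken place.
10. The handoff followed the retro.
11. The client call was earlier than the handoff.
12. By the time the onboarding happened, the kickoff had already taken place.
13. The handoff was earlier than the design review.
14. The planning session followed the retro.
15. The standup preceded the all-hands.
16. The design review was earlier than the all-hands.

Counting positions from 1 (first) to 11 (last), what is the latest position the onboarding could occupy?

9

The onboarding must come before the all-hands and the design review — 2 meetings forced after it.
Everything else can be placed before the onboarding in some valid order, so the onboarding can sit as late as position 11 − 2 = 9.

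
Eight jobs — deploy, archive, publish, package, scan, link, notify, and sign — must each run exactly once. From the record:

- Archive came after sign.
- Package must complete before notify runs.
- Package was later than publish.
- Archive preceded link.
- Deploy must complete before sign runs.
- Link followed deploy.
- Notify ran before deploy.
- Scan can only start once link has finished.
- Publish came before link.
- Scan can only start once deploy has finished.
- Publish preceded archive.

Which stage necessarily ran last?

scan

Every other stage has a chain of constraints placing it before scan, so scan is last.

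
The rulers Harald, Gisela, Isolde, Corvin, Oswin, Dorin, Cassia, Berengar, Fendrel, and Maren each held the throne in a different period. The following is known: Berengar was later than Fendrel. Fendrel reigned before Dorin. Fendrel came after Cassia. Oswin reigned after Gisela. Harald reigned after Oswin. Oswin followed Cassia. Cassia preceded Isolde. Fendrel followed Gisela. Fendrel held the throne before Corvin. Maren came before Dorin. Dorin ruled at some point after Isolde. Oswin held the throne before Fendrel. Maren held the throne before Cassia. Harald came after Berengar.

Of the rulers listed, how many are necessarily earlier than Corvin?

5

Directly stated before Corvin: Fendrel.
Cassia reaches Corvin via Cassia → Fendrel → Corvin.
Gisela reaches Corvin via Gisela → Fendrel → Corvin.
Maren reaches Corvin via Maren → Cassia → Fendrel → Corvin.
Likewise Oswin reaches Corvin by chaining the stated constraints.
No chain forces Isolde (or any of the others) ahead of Corvin.
That's Cassia, Fendrel, Gisela, Maren, and Oswin — 5 in all.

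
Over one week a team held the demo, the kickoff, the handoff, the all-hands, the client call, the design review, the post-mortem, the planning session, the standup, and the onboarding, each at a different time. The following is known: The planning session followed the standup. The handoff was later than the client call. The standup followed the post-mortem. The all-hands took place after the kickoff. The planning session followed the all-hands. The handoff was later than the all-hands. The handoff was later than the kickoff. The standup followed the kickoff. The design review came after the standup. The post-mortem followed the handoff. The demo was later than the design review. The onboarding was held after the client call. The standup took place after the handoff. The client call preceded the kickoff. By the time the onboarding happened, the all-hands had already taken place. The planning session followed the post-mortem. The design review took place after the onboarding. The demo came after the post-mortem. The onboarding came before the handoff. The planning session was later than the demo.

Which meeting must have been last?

the planning session

Every other meeting has a chain of constraints placing it before the planning session, so the planning session is last.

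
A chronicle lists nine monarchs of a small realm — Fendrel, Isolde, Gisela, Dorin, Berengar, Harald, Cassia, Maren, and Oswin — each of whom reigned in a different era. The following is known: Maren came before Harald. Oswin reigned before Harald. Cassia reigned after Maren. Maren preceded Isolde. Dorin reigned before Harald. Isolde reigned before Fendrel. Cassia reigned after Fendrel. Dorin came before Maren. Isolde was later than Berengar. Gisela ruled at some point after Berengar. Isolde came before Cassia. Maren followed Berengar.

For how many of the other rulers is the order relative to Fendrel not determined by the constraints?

3

Forced before Fendrel: Berengar, Dorin, Isolde, and Maren; forced after Fendrel: Cassia.
That leaves Gisela, Harald, and Oswin with no forced order relative to Fendrel — 3.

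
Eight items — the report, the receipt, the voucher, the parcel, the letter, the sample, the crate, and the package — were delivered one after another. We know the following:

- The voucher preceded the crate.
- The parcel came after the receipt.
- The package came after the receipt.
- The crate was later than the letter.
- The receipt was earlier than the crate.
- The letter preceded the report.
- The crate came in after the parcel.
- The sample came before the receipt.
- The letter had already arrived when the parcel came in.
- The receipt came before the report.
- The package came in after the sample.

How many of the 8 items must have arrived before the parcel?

3

Directly stated before the parcel: the letter and the receipt.
The sample reaches the parcel via the sample → the receipt → the parcel.
That's the letter, the receipt, and the sample — 3 in all.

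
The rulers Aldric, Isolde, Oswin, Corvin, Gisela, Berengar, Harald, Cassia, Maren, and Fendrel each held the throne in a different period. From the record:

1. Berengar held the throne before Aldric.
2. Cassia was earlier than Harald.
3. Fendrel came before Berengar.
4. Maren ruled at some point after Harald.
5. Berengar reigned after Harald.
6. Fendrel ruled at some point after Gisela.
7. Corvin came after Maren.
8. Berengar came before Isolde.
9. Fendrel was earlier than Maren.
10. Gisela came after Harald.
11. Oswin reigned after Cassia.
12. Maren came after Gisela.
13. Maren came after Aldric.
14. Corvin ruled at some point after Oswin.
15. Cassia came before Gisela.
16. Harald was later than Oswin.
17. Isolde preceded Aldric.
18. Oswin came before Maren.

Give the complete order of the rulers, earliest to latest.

The constraints fix every adjacent pair, so only one ordering works:
Cassia → Oswin → Harald → Gisela → Fendrel → Berengar → Isolde → Aldric → Maren → Corvin.

Cassia, Oswin, Harald, Gisela, Fendrel, Berengar, Isolde, Aldric, Maren, Corvin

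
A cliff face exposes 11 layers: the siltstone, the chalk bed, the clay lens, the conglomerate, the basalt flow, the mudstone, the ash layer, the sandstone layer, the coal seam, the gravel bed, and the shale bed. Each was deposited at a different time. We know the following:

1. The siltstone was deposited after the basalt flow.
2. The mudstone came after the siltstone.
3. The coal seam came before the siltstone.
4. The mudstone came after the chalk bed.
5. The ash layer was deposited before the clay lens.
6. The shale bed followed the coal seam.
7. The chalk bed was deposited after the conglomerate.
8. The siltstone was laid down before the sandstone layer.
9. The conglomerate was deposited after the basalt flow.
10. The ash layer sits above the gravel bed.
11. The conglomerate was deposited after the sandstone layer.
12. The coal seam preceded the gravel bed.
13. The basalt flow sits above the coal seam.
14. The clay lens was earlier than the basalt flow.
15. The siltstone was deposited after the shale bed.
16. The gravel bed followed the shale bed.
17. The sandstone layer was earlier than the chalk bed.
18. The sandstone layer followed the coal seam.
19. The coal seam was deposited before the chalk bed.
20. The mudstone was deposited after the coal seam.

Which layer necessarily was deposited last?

Every other layer has a chain of constraints placing it before the mudstone, so the mudstone is last.

the mudstone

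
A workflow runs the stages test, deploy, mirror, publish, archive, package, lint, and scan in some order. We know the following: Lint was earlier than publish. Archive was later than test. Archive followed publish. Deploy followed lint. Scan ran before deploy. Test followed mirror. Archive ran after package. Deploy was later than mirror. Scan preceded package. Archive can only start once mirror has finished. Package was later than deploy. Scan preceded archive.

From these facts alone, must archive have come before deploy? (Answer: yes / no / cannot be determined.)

Tracing the constraints gives deploy → package → archive, so deploy must come before archive.
That means archive cannot be before deploy.

no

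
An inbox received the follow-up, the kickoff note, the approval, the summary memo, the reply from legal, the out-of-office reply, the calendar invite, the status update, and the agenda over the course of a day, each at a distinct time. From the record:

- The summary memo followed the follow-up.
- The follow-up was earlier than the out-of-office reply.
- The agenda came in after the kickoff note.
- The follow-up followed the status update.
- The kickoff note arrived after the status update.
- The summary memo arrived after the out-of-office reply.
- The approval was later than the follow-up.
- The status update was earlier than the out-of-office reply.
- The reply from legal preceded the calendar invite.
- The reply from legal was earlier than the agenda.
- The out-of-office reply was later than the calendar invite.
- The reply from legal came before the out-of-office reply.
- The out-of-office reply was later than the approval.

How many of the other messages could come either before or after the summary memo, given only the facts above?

2

Forced before the summary memo: the approval, the calendar invite, the follow-up, the out-of-office reply, the reply from legal, and the status update.
That leaves the agenda and the kickoff note with no forced order relative to the summary memo — 2.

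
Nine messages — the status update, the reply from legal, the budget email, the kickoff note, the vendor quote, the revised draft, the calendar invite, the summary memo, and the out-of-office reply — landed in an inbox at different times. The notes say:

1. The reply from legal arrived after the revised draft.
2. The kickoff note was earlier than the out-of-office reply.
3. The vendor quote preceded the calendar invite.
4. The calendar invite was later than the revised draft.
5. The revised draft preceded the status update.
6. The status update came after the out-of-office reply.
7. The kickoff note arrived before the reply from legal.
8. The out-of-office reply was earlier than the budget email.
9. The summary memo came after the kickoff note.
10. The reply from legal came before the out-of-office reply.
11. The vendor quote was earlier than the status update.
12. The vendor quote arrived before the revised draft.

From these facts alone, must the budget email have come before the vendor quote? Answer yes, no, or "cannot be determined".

no

Tracing the constraints gives the vendor quote → the revised draft → the reply from legal → the out-of-office reply → the budget email, so the vendor quote must come before the budget email.
That means the budget email cannot be before the vendor quote.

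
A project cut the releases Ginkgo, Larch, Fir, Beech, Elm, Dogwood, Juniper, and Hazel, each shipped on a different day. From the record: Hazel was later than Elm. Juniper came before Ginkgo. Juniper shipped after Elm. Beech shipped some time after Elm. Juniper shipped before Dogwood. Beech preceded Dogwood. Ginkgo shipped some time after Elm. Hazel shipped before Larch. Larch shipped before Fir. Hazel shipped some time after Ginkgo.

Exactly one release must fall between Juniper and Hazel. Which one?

Ginkgo

Tracing the constraints gives Juniper → Ginkgo → Hazel, so Ginkgo sits after Juniper and before Hazel.
No other release is forced both after Juniper and before Hazel.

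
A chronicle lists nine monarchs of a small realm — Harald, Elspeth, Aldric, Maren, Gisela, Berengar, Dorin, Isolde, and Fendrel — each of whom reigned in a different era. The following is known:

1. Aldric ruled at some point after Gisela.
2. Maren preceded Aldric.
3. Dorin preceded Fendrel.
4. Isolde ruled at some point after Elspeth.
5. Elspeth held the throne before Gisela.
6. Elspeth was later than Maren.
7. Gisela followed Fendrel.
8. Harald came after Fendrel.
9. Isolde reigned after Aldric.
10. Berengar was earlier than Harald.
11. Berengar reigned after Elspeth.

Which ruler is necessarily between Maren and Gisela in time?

Tracing the constraints gives Maren → Elspeth → Gisela, so Elspeth sits after Maren and before Gisela.
No other ruler is forced both after Maren and before Gisela.

Elspeth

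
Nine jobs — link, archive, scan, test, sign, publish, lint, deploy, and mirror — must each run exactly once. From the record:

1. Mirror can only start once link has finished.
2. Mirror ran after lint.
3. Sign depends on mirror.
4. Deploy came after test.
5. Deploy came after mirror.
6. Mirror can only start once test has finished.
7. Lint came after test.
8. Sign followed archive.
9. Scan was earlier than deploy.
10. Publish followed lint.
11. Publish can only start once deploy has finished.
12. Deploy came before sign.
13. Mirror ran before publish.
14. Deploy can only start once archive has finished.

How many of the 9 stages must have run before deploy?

Directly stated before deploy: archive, mirror, scan, and test.
Link reaches deploy via link → mirror → deploy.
Lint reaches deploy via lint → mirror → deploy.
No chain forces publish (or any of the others) ahead of deploy.
That's archive, link, lint, mirror, scan, and test — 6 in all.

6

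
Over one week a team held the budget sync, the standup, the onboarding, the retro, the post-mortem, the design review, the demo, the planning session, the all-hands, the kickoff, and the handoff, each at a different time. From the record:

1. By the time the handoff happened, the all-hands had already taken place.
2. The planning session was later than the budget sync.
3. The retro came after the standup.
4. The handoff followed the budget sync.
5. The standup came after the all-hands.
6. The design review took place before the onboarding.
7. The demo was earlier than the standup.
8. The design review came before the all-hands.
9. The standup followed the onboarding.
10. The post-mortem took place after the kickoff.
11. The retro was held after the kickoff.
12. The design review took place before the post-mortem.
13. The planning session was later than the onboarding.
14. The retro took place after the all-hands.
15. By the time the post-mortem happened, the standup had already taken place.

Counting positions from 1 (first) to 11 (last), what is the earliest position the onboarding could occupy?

2

The design review must come before the onboarding — 1 forced predecessor.
Nothing else is forced ahead of the onboarding, so its earliest slot is position 1 + 1 = 2.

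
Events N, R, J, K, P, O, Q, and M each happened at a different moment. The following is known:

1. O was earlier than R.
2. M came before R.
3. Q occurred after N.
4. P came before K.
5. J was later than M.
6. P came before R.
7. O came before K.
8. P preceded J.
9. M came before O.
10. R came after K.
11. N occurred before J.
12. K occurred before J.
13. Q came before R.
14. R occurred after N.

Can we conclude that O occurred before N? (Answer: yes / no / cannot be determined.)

No chain of stated constraints runs from O to N, and none runs from N to O either.
So the relative order of O and N is not fixed by the given facts.

cannot be determined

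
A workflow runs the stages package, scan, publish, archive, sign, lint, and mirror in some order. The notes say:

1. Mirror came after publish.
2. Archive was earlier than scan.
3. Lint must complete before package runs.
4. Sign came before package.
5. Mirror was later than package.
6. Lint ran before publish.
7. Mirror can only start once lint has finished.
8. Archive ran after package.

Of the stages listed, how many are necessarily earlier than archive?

Directly stated before archive: package.
Lint reaches archive via lint → package → archive.
Sign reaches archive via sign → package → archive.
That's lint, package, and sign — 3 in all.

3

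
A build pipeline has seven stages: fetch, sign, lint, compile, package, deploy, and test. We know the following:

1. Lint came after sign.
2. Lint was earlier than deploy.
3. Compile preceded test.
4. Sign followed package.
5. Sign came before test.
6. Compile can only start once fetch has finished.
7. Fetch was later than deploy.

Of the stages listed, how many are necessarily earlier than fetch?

Directly stated before fetch: deploy.
Lint reaches fetch via lint → deploy → fetch.
Package reaches fetch via package → sign → lint → deploy → fetch.
Sign reaches fetch via sign → lint → deploy → fetch.
That's deploy, lint, package, and sign — 4 in all.

4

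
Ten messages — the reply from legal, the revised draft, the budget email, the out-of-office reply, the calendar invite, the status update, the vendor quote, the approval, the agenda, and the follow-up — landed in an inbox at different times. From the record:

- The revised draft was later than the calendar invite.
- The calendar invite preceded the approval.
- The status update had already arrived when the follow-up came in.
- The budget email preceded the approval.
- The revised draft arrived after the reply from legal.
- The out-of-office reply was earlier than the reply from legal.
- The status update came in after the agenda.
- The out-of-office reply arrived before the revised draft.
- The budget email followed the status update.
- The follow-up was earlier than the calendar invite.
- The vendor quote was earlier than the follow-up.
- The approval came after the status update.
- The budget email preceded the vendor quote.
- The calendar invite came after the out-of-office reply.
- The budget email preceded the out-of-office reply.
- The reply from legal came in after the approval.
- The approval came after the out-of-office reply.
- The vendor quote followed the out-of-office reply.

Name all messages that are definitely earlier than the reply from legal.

Directly stated before the reply from legal: the approval and the out-of-office reply.
The agenda reaches the reply from legal via the agenda → the status update → the approval → the reply from legal.
The budget email reaches the reply from legal via the budget email → the approval → the reply from legal.
The calendar invite reaches the reply from legal via the calendar invite → the approval → the reply from legal.
Likewise the follow-up, the status update, and the vendor quote each reach the reply from legal by chaining the stated constraints.
No chain forces the revised draft ahead of the reply from legal.

the agenda, the approval, the budget email, the calendar invite, the follow-up, the out-of-office reply, the status update, the vendor quote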